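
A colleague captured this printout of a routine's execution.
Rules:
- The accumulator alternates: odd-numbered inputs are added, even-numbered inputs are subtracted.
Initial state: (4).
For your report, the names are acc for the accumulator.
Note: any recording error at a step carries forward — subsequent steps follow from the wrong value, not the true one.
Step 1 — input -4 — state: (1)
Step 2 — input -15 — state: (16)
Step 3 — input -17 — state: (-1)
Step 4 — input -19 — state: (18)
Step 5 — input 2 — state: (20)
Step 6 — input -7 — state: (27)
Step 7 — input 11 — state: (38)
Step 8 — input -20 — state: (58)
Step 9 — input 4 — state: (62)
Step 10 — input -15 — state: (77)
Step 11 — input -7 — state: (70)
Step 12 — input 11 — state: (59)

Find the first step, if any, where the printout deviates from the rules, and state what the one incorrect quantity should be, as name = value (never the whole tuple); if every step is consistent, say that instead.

step 1, acc = 0

Recomputing the run from the initial state:
step 1: acc = 0
step 2: acc = 15
step 3: acc = -2
step 4: acc = 17
step 5: acc = 19
step 6: acc = 26
step 7: acc = 37
step 8: acc = 57
step 9: acc = 61
step 10: acc = 76
step 11: acc = 69
step 12: acc = 58
The first disagreement with the printout is at step 1, where the value should be acc = 0.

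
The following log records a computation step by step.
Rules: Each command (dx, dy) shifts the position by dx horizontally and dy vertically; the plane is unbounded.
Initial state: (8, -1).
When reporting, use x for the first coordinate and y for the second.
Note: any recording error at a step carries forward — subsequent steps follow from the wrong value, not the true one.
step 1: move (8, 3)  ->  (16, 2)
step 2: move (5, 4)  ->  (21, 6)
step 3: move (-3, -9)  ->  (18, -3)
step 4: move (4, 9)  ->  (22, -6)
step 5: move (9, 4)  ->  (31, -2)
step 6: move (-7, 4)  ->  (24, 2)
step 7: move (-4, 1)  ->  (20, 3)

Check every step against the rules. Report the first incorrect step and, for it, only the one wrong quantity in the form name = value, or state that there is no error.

Step 1: x = 8 + (8) = 16, y = -1 + (3) = 2 — checks out.
Step 2: x = 16 + (5) = 21, y = 2 + (4) = 6 — checks out.
Step 3: x = 21 + (-3) = 18, y = 6 + (-9) = -3 — no discrepancy.
Step 4: x = 18 + (4) = 22, y = -3 + (9) = 6 — not what was recorded.
Step 4 is the first one off; corrected, y = 6.

step 4, y = 6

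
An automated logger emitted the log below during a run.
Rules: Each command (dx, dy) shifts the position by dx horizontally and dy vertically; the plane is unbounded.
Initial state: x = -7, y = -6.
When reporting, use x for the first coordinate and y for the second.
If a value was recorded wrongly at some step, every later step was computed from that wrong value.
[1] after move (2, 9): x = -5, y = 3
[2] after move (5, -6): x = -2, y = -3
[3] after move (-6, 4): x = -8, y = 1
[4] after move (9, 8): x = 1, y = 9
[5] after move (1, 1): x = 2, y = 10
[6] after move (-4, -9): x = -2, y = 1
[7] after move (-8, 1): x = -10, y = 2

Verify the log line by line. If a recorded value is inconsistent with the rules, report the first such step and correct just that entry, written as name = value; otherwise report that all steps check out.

Recomputing the run from the initial state:
step 1: x = -5, y = 3
step 2: x = 0, y = -3
step 3: x = -6, y = 1
step 4: x = 3, y = 9
step 5: x = 4, y = 10
step 6: x = 0, y = 1
step 7: x = -8, y = 2
The first disagreement with the log is at step 2, where the value should be x = 0.

step 2, x = 0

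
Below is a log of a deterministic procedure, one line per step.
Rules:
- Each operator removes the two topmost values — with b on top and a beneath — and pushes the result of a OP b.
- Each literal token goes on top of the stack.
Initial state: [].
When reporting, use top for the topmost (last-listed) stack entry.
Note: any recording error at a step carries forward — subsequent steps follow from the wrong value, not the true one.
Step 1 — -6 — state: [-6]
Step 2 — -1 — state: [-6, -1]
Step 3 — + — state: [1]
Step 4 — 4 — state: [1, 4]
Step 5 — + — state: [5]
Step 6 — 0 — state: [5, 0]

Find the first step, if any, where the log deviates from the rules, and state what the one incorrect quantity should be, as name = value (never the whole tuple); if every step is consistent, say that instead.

Recomputing the run from the initial state:
step 1: [-6]
step 2: [-6, -1]
step 3: [-7]
step 4: [-7, 4]
step 5: [-3]
step 6: [-3, 0]
The first disagreement with the log is at step 3, where the value should be top = -7.

step 3, top = -7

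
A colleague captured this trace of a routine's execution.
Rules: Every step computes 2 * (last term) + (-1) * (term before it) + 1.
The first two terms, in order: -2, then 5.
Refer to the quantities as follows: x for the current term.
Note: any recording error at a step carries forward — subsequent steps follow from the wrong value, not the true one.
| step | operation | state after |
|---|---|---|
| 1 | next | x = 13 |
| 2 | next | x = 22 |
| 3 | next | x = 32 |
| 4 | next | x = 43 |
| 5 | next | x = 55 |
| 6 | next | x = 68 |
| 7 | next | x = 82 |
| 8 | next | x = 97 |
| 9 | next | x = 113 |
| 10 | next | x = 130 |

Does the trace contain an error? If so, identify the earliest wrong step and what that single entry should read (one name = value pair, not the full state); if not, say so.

no error

Recomputing the run from the initial state:
step 1: x = 13
step 2: x = 22
step 3: x = 32
step 4: x = 43
step 5: x = 55
step 6: x = 68
step 7: x = 82
step 8: x = 97
step 9: x = 113
step 10: x = 130
This matches the trace at every step.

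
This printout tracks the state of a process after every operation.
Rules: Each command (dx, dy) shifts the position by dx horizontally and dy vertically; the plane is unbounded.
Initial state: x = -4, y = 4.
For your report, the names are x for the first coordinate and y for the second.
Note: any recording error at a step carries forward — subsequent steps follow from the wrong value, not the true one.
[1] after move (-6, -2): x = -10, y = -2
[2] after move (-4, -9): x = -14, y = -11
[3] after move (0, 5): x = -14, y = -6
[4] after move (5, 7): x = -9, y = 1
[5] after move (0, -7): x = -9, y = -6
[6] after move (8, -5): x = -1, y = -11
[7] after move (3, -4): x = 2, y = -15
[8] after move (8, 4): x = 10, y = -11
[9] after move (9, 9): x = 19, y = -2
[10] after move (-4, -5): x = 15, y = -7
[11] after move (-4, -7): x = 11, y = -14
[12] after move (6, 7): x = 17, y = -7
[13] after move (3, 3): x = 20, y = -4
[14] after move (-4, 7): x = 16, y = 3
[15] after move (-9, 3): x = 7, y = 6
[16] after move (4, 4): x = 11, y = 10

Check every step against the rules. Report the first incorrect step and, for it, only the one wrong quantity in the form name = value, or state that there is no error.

step 1: x = -4 + (-6) = -10, y = 4 + (-2) = 2 -> a discrepancy with the printout
Step 1 is the first one off; corrected, y = 2.

step 1, y = 2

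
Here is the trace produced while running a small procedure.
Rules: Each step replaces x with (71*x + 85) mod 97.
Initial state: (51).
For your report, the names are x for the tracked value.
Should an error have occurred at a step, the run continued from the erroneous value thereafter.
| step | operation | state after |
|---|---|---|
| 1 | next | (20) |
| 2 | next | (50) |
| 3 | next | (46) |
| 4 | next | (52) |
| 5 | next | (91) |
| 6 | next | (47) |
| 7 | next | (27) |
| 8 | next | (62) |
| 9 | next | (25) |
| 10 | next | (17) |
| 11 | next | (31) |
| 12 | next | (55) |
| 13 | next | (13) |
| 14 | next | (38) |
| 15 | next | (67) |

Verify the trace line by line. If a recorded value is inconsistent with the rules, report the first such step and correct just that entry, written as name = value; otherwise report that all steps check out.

step 4, x = 53

1. x = (71*51 + 85) mod 97 = 20 (matches)
2. x = (71*20 + 85) mod 97 = 50 (confirmed correct)
3. x = (71*50 + 85) mod 97 = 46 (in agreement)
4. x = (71*46 + 85) mod 97 = 53 (the recorded entry deviates here)
Step 4 is the first one off; corrected, x = 53.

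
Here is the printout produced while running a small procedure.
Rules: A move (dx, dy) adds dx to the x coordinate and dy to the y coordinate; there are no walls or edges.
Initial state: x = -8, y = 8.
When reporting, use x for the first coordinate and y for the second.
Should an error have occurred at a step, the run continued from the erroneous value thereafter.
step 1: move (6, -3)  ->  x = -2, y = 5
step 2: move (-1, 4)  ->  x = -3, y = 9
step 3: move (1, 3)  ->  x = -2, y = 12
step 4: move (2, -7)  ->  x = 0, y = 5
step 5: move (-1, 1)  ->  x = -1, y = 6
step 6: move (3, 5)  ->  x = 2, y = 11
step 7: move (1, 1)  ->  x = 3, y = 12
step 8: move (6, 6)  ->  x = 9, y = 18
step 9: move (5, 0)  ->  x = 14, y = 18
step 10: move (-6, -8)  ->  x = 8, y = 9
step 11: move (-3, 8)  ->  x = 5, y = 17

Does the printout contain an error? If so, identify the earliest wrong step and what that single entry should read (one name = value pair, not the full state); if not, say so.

step 10, y = 10

Recomputing the run from the initial state:
step 1: x = -2, y = 5
step 2: x = -3, y = 9
step 3: x = -2, y = 12
step 4: x = 0, y = 5
step 5: x = -1, y = 6
step 6: x = 2, y = 11
step 7: x = 3, y = 12
step 8: x = 9, y = 18
step 9: x = 14, y = 18
step 10: x = 8, y = 10
step 11: x = 5, y = 18
The first disagreement with the printout is at step 10, where the value should be y = 10.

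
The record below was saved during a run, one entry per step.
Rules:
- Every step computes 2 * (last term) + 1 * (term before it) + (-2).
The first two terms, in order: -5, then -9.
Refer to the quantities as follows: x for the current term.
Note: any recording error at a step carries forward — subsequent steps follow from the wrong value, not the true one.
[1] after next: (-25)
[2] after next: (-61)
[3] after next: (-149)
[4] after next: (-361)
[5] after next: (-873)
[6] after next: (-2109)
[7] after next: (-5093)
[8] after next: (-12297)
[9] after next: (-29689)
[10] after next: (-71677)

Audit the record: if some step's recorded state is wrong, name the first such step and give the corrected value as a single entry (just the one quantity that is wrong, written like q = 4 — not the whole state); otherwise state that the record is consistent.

Step 1: x = 2*(-9) + (1)*(-5) + (-2) = -25 — no discrepancy.
Step 2: x = 2*(-25) + (1)*(-9) + (-2) = -61 — checks out.
Step 3: x = 2*(-61) + (1)*(-25) + (-2) = -149 — exactly as logged.
Step 4: x = 2*(-149) + (1)*(-61) + (-2) = -361 — consistent with the record.
Step 5: x = 2*(-361) + (1)*(-149) + (-2) = -873 — agrees with the record.
Step 6: x = 2*(-873) + (1)*(-361) + (-2) = -2109 — exactly as logged.
Step 7: x = 2*(-2109) + (1)*(-873) + (-2) = -5093 — verified.
Step 8: x = 2*(-5093) + (1)*(-2109) + (-2) = -12297 — verified.
Step 9: x = 2*(-12297) + (1)*(-5093) + (-2) = -29689 — no discrepancy.
Step 10: x = 2*(-29689) + (1)*(-12297) + (-2) = -71677 — exactly as logged.
The whole run recomputes cleanly — no discrepancies.

no error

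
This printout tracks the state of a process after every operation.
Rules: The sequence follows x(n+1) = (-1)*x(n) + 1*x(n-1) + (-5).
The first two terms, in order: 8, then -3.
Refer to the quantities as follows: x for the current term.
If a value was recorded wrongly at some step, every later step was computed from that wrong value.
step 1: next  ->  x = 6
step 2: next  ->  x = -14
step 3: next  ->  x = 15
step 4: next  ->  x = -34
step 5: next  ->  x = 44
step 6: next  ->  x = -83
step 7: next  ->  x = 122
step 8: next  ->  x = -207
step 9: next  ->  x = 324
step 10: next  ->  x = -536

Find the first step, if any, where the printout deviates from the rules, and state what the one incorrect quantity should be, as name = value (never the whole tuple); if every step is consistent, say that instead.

step 8, x = -210

Recomputing the run from the initial state:
step 1: x = 6
step 2: x = -14
step 3: x = 15
step 4: x = -34
step 5: x = 44
step 6: x = -83
step 7: x = 122
step 8: x = -210
step 9: x = 327
step 10: x = -542
The first disagreement with the printout is at step 8, where the value should be x = -210.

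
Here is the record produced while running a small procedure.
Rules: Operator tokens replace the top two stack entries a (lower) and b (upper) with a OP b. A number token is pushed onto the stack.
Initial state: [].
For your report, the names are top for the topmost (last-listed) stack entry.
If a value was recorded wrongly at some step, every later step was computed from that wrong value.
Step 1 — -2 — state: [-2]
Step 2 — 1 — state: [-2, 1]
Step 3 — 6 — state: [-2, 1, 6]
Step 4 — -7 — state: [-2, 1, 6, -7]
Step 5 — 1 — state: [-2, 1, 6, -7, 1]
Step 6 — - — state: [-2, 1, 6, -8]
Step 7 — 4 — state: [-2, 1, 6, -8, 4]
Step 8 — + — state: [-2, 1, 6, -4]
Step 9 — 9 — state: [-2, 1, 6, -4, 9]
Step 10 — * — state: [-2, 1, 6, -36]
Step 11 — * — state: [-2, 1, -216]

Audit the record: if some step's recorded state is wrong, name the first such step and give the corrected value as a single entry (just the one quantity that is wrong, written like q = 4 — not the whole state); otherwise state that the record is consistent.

step 1: push -2: top = -2 -> exactly as logged
step 2: push 1: top = 1 -> no discrepancy
step 3: push 6: top = 6 -> consistent with the record
step 4: push -7: top = -7 -> verified
step 5: push 1: top = 1 -> no discrepancy
step 6: -7 - 1 = -8 -> in agreement
step 7: push 4: top = 4 -> same as recorded
step 8: -8 + 4 = -4 -> matches
step 9: push 9: top = 9 -> confirmed correct
step 10: -4 * 9 = -36 -> matches
step 11: 6 * -36 = -216 -> exactly as logged
Nothing is out of place; the run is error-free.

no error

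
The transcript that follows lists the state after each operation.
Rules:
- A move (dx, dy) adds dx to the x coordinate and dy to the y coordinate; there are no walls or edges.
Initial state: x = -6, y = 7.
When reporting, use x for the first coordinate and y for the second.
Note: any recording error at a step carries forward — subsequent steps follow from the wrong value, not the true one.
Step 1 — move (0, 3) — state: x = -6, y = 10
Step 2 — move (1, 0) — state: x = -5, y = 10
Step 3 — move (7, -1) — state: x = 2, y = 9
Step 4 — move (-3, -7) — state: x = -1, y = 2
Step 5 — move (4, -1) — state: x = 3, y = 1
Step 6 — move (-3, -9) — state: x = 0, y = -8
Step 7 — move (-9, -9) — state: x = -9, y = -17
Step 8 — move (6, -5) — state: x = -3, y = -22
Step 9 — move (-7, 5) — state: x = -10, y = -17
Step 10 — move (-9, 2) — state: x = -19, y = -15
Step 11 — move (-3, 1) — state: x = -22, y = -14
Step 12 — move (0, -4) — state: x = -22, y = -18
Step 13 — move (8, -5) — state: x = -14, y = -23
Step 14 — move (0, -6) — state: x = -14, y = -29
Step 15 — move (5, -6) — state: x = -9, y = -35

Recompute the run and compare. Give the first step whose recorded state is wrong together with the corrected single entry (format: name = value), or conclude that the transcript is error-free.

no error

step 1: x = -6 + (0) = -6, y = 7 + (3) = 10 -> agrees with the transcript
step 2: x = -6 + (1) = -5, y = 10 + (0) = 10 -> agrees with the transcript
step 3: x = -5 + (7) = 2, y = 10 + (-1) = 9 -> matches
step 4: x = 2 + (-3) = -1, y = 9 + (-7) = 2 -> verified
step 5: x = -1 + (4) = 3, y = 2 + (-1) = 1 -> confirmed correct
step 6: x = 3 + (-3) = 0, y = 1 + (-9) = -8 -> checks out
step 7: x = 0 + (-9) = -9, y = -8 + (-9) = -17 -> verified
step 8: x = -9 + (6) = -3, y = -17 + (-5) = -22 -> agrees with the transcript
step 9: x = -3 + (-7) = -10, y = -22 + (5) = -17 -> in agreement
step 10: x = -10 + (-9) = -19, y = -17 + (2) = -15 -> agrees with the transcript
step 11: x = -19 + (-3) = -22, y = -15 + (1) = -14 -> agrees with the transcript
step 12: x = -22 + (0) = -22, y = -14 + (-4) = -18 -> same as recorded
step 13: x = -22 + (8) = -14, y = -18 + (-5) = -23 -> no discrepancy
step 14: x = -14 + (0) = -14, y = -23 + (-6) = -29 -> consistent with the transcript
step 15: x = -14 + (5) = -9, y = -29 + (-6) = -35 -> no discrepancy
The recomputation confirms every line.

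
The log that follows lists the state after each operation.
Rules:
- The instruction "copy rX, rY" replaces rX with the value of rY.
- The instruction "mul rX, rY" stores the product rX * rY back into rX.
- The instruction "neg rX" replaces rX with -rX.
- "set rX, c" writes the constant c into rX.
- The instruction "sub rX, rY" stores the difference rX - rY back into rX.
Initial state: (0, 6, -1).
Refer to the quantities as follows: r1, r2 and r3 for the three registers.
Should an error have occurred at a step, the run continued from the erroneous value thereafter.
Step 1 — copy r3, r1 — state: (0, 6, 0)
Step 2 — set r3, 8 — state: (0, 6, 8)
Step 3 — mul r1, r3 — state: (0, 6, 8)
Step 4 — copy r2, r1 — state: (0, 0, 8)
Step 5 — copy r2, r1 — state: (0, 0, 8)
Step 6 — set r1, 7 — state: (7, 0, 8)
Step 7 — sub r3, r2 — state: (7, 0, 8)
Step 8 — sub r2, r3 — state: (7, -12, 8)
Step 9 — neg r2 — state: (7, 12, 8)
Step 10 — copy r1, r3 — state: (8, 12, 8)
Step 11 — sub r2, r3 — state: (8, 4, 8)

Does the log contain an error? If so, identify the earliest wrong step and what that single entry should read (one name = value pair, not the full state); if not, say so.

1. r3 = 0 (confirmed correct)
2. r3 = 8 (verified)
3. r1 = 0 * 8 = 0 (checks out)
4. r2 = 0 (exactly as logged)
5. r2 = 0 (verified)
6. r1 = 7 (exactly as logged)
7. r3 = 8 - 0 = 8 (in agreement)
8. r2 = 0 - 8 = -8 (a discrepancy with the log)
Step 8 is the first one off; corrected, r2 = -8.

step 8, r2 = -8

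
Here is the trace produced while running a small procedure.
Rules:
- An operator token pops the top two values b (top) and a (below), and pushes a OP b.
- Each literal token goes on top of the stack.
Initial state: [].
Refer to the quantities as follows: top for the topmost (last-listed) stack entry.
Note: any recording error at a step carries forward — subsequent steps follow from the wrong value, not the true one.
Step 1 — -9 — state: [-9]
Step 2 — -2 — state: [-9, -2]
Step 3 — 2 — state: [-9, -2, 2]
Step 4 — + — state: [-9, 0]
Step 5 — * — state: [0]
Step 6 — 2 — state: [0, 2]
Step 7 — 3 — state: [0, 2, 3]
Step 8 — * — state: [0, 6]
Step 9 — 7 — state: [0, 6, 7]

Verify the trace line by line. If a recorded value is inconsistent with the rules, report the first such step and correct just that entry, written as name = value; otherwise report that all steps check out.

no error

Step 1: push -9: top = -9 — confirmed correct.
Step 2: push -2: top = -2 — in agreement.
Step 3: push 2: top = 2 — no discrepancy.
Step 4: -2 + 2 = 0 — no discrepancy.
Step 5: -9 * 0 = 0 — in agreement.
Step 6: push 2: top = 2 — checks out.
Step 7: push 3: top = 3 — verified.
Step 8: 2 * 3 = 6 — confirmed correct.
Step 9: push 7: top = 7 — verified.
All steps check out; nothing to correct.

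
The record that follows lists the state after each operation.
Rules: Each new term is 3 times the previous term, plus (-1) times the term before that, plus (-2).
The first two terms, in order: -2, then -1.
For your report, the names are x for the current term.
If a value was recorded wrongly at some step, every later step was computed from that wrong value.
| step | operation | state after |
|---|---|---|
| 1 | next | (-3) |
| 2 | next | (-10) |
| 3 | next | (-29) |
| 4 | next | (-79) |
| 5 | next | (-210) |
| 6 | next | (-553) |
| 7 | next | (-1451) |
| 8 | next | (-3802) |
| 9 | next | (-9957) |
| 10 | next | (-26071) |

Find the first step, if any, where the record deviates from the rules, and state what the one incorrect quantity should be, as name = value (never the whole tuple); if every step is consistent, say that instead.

1. x = 3*(-1) + (-1)*(-2) + (-2) = -3 (exactly as logged)
2. x = 3*(-3) + (-1)*(-1) + (-2) = -10 (no discrepancy)
3. x = 3*(-10) + (-1)*(-3) + (-2) = -29 (no discrepancy)
4. x = 3*(-29) + (-1)*(-10) + (-2) = -79 (in agreement)
5. x = 3*(-79) + (-1)*(-29) + (-2) = -210 (confirmed correct)
6. x = 3*(-210) + (-1)*(-79) + (-2) = -553 (verified)
7. x = 3*(-553) + (-1)*(-210) + (-2) = -1451 (confirmed correct)
8. x = 3*(-1451) + (-1)*(-553) + (-2) = -3802 (same as recorded)
9. x = 3*(-3802) + (-1)*(-1451) + (-2) = -9957 (confirmed correct)
10. x = 3*(-9957) + (-1)*(-3802) + (-2) = -26071 (exactly as logged)
No step deviates from the rules.

no error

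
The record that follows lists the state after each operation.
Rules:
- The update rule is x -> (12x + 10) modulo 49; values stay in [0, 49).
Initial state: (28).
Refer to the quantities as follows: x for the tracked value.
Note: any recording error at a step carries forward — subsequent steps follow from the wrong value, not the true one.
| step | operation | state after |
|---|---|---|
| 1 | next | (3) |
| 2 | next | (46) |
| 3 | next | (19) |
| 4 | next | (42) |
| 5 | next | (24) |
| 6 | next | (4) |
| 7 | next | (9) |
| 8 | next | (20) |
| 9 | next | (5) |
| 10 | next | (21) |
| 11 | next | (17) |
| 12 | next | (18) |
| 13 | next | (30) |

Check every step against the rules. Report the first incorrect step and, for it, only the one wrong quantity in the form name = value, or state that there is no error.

step 3, x = 23

step 1: x = (12*28 + 10) mod 49 = 3 -> same as recorded
step 2: x = (12*3 + 10) mod 49 = 46 -> agrees with the record
step 3: x = (12*46 + 10) mod 49 = 23 -> this is not what the record shows
Conclusion: step 3 carries the first error; the entry should be x = 23.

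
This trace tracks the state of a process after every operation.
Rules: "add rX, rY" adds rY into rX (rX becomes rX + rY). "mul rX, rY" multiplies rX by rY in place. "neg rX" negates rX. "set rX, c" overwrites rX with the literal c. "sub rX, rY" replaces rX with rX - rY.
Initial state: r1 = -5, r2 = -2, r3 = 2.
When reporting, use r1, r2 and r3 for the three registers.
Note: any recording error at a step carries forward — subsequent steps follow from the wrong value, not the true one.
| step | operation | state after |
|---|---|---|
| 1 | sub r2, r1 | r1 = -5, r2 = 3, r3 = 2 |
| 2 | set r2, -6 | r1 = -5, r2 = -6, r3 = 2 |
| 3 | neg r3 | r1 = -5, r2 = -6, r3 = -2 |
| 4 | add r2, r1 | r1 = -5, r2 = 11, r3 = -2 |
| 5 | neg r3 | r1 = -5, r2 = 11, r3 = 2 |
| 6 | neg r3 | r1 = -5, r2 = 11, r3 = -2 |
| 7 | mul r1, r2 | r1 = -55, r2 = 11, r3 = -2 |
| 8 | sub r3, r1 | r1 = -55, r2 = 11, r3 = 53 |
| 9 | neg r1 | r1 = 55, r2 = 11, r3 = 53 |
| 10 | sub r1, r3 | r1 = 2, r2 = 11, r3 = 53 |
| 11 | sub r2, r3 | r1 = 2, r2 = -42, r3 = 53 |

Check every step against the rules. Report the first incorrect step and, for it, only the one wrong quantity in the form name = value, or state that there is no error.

Step 1: r2 = -2 - -5 = 3 — in agreement.
Step 2: r2 = -6 — exactly as logged.
Step 3: r3 = -(2) = -2 — checks out.
Step 4: r2 = -6 + -5 = -11 — this is not what the trace shows.
So the first discrepancy is step 4, where the right value is r2 = -11.

step 4, r2 = -11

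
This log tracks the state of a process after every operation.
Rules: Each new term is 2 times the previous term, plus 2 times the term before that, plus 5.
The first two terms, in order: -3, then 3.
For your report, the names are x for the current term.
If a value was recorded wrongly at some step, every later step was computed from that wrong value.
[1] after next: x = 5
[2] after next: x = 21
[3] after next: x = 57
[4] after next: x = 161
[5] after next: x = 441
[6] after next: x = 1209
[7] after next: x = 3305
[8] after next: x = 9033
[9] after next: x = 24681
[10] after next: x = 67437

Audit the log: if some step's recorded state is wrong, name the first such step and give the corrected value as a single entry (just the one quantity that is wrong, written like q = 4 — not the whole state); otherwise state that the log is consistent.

Recomputing the run from the initial state:
step 1: x = 5
step 2: x = 21
step 3: x = 57
step 4: x = 161
step 5: x = 441
step 6: x = 1209
step 7: x = 3305
step 8: x = 9033
step 9: x = 24681
step 10: x = 67433
The first disagreement with the log is at step 10, where the value should be x = 67433.

step 10, x = 67433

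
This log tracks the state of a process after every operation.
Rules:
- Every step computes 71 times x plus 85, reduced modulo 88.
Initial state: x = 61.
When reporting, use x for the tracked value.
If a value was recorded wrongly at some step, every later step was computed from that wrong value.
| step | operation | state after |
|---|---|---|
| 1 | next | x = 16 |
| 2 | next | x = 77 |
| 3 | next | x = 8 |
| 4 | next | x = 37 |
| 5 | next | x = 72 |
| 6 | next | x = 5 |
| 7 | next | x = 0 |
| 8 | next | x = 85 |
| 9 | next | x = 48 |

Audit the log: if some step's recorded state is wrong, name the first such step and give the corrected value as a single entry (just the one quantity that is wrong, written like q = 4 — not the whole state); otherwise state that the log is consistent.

no error

Step 1: x = (71*61 + 85) mod 88 = 16 — same as recorded.
Step 2: x = (71*16 + 85) mod 88 = 77 — in agreement.
Step 3: x = (71*77 + 85) mod 88 = 8 — matches.
Step 4: x = (71*8 + 85) mod 88 = 37 — same as recorded.
Step 5: x = (71*37 + 85) mod 88 = 72 — matches.
Step 6: x = (71*72 + 85) mod 88 = 5 — confirmed correct.
Step 7: x = (71*5 + 85) mod 88 = 0 — same as recorded.
Step 8: x = (71*0 + 85) mod 88 = 85 — consistent with the log.
Step 9: x = (71*85 + 85) mod 88 = 48 — matches.
All entries verified; no error found.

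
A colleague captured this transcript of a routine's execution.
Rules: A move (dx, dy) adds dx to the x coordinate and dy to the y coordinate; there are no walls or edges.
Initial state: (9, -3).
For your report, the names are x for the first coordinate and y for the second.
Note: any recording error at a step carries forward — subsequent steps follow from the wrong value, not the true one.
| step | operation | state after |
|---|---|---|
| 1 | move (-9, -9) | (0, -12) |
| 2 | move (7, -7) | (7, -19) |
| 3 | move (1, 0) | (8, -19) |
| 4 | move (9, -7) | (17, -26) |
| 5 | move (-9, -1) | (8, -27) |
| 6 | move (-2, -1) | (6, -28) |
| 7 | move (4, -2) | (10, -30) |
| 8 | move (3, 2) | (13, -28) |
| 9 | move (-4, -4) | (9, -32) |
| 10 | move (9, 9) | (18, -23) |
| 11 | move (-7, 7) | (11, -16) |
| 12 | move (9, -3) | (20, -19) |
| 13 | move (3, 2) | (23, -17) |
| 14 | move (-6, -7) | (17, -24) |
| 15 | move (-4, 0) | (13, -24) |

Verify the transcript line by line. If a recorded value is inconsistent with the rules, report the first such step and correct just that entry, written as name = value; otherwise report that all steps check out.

Recomputing the run from the initial state:
step 1: x = 0, y = -12
step 2: x = 7, y = -19
step 3: x = 8, y = -19
step 4: x = 17, y = -26
step 5: x = 8, y = -27
step 6: x = 6, y = -28
step 7: x = 10, y = -30
step 8: x = 13, y = -28
step 9: x = 9, y = -32
step 10: x = 18, y = -23
step 11: x = 11, y = -16
step 12: x = 20, y = -19
step 13: x = 23, y = -17
step 14: x = 17, y = -24
step 15: x = 13, y = -24
This matches the transcript at every step.

no error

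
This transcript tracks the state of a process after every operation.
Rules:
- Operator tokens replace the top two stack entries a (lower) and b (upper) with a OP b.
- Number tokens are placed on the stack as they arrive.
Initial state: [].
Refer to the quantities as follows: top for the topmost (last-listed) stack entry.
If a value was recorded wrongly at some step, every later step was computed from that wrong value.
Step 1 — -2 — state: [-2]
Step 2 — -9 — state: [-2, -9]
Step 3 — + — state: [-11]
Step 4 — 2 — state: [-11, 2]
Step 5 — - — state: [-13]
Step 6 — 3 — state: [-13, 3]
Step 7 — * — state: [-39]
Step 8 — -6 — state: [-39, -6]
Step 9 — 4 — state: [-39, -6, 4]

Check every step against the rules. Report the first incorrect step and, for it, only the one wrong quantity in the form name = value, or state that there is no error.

no error

1. push -2: top = -2 (checks out)
2. push -9: top = -9 (checks out)
3. -2 + -9 = -11 (confirmed correct)
4. push 2: top = 2 (no discrepancy)
5. -11 - 2 = -13 (consistent with the transcript)
6. push 3: top = 3 (in agreement)
7. -13 * 3 = -39 (verified)
8. push -6: top = -6 (checks out)
9. push 4: top = 4 (matches)
Each recorded entry agrees with the recomputation.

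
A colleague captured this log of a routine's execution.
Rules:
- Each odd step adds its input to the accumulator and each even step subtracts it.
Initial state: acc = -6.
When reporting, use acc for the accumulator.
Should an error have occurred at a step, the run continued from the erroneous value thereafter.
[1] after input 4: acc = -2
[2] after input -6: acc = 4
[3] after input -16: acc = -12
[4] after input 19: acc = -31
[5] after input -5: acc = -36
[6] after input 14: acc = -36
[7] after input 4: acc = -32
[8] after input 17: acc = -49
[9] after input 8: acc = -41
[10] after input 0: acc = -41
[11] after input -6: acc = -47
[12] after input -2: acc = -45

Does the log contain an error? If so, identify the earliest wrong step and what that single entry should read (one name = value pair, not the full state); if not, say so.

step 1: acc = -6 + 4 = -2 -> confirmed correct
step 2: acc = -2 - -6 = 4 -> agrees with the log
step 3: acc = 4 + -16 = -12 -> no discrepancy
step 4: acc = -12 - 19 = -31 -> agrees with the log
step 5: acc = -31 + -5 = -36 -> verified
step 6: acc = -36 - 14 = -50 -> not what was recorded
That makes step 6 the first incorrect line — acc = -50 is what it should show.

step 6, acc = -50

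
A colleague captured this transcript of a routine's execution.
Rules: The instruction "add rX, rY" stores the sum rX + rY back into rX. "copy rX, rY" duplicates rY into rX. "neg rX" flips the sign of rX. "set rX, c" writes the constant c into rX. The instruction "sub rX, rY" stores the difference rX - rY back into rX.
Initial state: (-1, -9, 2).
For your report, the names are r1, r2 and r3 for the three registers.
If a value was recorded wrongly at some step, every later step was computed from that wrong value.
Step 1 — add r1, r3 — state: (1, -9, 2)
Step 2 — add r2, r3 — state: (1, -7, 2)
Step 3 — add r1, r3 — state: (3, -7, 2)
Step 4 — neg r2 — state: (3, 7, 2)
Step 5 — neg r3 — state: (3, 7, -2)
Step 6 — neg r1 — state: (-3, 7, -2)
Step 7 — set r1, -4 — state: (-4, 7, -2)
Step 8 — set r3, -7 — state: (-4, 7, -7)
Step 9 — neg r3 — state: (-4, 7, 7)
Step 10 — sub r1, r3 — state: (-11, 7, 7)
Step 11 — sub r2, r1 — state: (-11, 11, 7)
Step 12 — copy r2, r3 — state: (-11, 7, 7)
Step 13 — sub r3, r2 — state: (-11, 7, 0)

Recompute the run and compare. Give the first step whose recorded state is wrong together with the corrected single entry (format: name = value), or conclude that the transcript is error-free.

step 1: r1 = -1 + 2 = 1 -> confirmed correct
step 2: r2 = -9 + 2 = -7 -> exactly as logged
step 3: r1 = 1 + 2 = 3 -> confirmed correct
step 4: r2 = -(-7) = 7 -> agrees with the transcript
step 5: r3 = -(2) = -2 -> verified
step 6: r1 = -(3) = -3 -> in agreement
step 7: r1 = -4 -> exactly as logged
step 8: r3 = -7 -> verified
step 9: r3 = -(-7) = 7 -> same as recorded
step 10: r1 = -4 - 7 = -11 -> no discrepancy
step 11: r2 = 7 - -11 = 18 -> the entry is off here
That makes step 11 the first incorrect line — r2 = 18 is what it should show.

step 11, r2 = 18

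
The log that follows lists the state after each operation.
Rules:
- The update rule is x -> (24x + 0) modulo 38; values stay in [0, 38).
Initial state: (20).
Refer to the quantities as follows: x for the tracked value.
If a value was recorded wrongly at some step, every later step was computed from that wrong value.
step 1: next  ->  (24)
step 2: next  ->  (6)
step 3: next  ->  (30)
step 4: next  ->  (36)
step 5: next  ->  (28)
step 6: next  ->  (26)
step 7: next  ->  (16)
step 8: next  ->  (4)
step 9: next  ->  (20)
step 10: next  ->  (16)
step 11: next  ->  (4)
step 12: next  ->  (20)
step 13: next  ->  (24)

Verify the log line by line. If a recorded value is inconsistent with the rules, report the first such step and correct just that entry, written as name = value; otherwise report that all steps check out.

Recomputing the run from the initial state:
step 1: x = 24
step 2: x = 6
step 3: x = 30
step 4: x = 36
step 5: x = 28
step 6: x = 26
step 7: x = 16
step 8: x = 4
step 9: x = 20
step 10: x = 24
step 11: x = 6
step 12: x = 30
step 13: x = 36
The first disagreement with the log is at step 10, where the value should be x = 24.

step 10, x = 24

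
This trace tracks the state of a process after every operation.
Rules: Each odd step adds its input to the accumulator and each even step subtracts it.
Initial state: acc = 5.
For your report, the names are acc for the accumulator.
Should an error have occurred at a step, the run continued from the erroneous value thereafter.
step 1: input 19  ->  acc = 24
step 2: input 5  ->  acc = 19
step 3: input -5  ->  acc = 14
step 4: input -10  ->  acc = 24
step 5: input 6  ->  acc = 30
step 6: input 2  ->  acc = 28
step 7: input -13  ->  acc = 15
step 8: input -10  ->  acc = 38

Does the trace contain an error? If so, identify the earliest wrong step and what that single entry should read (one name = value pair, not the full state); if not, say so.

step 8, acc = 25

Recomputing the run from the initial state:
step 1: acc = 24
step 2: acc = 19
step 3: acc = 14
step 4: acc = 24
step 5: acc = 30
step 6: acc = 28
step 7: acc = 15
step 8: acc = 25
The first disagreement with the trace is at step 8, where the value should be acc = 25.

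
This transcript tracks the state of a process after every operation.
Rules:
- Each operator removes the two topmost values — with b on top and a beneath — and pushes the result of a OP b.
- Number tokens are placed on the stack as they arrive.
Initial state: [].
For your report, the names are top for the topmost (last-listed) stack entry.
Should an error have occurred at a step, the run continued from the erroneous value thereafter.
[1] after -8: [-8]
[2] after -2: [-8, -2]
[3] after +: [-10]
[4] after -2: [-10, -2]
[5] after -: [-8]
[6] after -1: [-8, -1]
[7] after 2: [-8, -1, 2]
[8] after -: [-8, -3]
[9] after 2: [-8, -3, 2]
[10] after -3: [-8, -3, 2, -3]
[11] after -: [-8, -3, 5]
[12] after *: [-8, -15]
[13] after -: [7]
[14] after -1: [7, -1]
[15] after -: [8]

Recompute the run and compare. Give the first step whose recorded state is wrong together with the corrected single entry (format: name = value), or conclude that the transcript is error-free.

Step 1: push -8: top = -8 — same as recorded.
Step 2: push -2: top = -2 — agrees with the transcript.
Step 3: -8 + -2 = -10 — same as recorded.
Step 4: push -2: top = -2 — in agreement.
Step 5: -10 - -2 = -8 — checks out.
Step 6: push -1: top = -1 — no discrepancy.
Step 7: push 2: top = 2 — no discrepancy.
Step 8: -1 - 2 = -3 — consistent with the transcript.
Step 9: push 2: top = 2 — same as recorded.
Step 10: push -3: top = -3 — confirmed correct.
Step 11: 2 - -3 = 5 — matches.
Step 12: -3 * 5 = -15 — same as recorded.
Step 13: -8 - -15 = 7 — exactly as logged.
Step 14: push -1: top = -1 — no discrepancy.
Step 15: 7 - -1 = 8 — same as recorded.
Nothing is out of place; the run is error-free.

no error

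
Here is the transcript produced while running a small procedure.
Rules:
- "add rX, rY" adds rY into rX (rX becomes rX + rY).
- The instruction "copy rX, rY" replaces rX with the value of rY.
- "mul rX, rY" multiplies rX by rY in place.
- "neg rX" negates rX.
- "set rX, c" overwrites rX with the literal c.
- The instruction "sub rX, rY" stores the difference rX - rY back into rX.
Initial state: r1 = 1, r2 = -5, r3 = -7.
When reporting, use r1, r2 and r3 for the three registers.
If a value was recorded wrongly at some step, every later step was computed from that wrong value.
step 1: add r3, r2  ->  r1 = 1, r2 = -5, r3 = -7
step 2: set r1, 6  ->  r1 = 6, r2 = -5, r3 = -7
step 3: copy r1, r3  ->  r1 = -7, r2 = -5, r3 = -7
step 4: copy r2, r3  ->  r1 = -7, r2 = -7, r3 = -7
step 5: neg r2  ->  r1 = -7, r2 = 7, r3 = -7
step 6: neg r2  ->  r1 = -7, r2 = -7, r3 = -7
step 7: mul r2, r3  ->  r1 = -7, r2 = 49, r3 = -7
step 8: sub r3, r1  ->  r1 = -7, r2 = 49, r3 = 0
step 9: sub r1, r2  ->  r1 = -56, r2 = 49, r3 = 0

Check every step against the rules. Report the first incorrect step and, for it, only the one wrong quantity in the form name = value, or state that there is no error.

step 1, r3 = -12

Step 1: r3 = -7 + -5 = -12 — first mismatch against the transcript.
So the first discrepancy is step 1, where the right value is r3 = -12.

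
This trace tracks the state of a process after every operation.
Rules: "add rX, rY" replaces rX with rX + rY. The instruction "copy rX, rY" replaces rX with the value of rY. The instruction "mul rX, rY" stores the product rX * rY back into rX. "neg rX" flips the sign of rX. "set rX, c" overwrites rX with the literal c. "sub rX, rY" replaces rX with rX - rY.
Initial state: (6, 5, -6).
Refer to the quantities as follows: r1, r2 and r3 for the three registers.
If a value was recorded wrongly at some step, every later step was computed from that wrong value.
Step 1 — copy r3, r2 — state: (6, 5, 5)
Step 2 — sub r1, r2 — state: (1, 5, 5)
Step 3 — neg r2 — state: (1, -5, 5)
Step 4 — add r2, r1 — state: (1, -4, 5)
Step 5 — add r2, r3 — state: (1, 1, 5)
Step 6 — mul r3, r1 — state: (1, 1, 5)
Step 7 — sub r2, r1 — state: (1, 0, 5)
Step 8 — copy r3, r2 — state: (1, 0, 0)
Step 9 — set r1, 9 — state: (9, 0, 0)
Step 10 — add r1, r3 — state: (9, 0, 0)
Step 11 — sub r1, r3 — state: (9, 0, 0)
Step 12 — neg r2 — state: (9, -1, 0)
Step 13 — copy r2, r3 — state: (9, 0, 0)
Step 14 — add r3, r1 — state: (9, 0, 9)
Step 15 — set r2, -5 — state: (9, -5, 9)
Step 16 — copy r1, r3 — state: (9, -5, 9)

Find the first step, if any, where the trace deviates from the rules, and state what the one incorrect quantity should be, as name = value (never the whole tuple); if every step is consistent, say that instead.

step 12, r2 = 0

Recomputing the run from the initial state:
step 1: r1 = 6, r2 = 5, r3 = 5
step 2: r1 = 1, r2 = 5, r3 = 5
step 3: r1 = 1, r2 = -5, r3 = 5
step 4: r1 = 1, r2 = -4, r3 = 5
step 5: r1 = 1, r2 = 1, r3 = 5
step 6: r1 = 1, r2 = 1, r3 = 5
step 7: r1 = 1, r2 = 0, r3 = 5
step 8: r1 = 1, r2 = 0, r3 = 0
step 9: r1 = 9, r2 = 0, r3 = 0
step 10: r1 = 9, r2 = 0, r3 = 0
step 11: r1 = 9, r2 = 0, r3 = 0
step 12: r1 = 9, r2 = 0, r3 = 0
step 13: r1 = 9, r2 = 0, r3 = 0
step 14: r1 = 9, r2 = 0, r3 = 9
step 15: r1 = 9, r2 = -5, r3 = 9
step 16: r1 = 9, r2 = -5, r3 = 9
The first disagreement with the trace is at step 12, where the value should be r2 = 0.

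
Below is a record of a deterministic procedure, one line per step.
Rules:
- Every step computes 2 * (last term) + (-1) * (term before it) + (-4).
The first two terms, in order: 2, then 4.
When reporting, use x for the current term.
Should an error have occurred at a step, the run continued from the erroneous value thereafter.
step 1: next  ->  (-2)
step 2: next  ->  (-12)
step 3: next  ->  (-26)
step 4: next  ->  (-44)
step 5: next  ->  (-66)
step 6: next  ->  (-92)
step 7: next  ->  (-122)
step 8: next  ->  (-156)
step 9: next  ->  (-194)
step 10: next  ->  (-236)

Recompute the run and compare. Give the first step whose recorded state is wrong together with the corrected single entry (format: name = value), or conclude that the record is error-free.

step 1, x = 2

Recomputing the run from the initial state:
step 1: x = 2
step 2: x = -4
step 3: x = -14
step 4: x = -28
step 5: x = -46
step 6: x = -68
step 7: x = -94
step 8: x = -124
step 9: x = -158
step 10: x = -196
The first disagreement with the record is at step 1, where the value should be x = 2.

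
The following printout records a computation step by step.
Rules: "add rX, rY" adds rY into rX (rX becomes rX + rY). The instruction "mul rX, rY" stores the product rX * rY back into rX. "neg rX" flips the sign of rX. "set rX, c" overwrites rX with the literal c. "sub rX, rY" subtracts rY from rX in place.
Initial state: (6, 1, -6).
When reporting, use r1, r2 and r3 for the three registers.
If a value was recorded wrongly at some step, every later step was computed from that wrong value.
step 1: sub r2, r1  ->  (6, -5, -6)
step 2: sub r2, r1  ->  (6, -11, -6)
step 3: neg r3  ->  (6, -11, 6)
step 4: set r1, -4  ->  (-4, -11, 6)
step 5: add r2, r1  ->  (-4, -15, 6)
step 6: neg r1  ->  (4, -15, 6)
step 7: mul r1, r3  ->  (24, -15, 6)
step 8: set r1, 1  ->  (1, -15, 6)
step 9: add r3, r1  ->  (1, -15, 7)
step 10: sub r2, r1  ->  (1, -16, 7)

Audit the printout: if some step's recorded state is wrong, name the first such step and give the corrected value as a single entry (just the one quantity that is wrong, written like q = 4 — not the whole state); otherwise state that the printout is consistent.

Recomputing the run from the initial state:
step 1: r1 = 6, r2 = -5, r3 = -6
step 2: r1 = 6, r2 = -11, r3 = -6
step 3: r1 = 6, r2 = -11, r3 = 6
step 4: r1 = -4, r2 = -11, r3 = 6
step 5: r1 = -4, r2 = -15, r3 = 6
step 6: r1 = 4, r2 = -15, r3 = 6
step 7: r1 = 24, r2 = -15, r3 = 6
step 8: r1 = 1, r2 = -15, r3 = 6
step 9: r1 = 1, r2 = -15, r3 = 7
step 10: r1 = 1, r2 = -16, r3 = 7
This matches the printout at every step.

no error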